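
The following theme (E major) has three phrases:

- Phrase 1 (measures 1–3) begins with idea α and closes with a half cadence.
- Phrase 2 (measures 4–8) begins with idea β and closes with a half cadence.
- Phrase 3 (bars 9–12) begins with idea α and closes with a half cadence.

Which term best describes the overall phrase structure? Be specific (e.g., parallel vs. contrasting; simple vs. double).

The final phrase closes with a half cadence, which is not stronger than the preceding half cadence; the 3 phrases lack an overall antecedent–consequent design and so form a phrase group.

phrase group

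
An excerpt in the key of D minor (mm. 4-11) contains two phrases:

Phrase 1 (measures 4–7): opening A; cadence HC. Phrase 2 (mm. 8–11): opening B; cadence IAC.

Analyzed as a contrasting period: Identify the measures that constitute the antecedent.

measures 4–7

The antecedent is the phrase ending with the weaker cadence (half cadence, phrase 1) and the consequent the one ending more conclusively (imperfect authentic cadence, phrase 2); the antecedent is mm. 4–7.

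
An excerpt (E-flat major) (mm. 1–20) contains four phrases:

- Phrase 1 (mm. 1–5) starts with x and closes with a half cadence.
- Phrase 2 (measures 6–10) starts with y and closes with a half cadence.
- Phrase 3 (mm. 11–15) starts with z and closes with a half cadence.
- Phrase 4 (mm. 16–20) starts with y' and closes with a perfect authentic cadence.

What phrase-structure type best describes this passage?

contrasting double period

Four phrases in two halves: the first half (mm. 1-10) ends with a half cadence, the second (measures 11-20) with a perfect authentic cadence — a large antecedent–consequent pair, i.e. a double period.
Phrase 3 begins with different material from phrase 1, making it contrasting.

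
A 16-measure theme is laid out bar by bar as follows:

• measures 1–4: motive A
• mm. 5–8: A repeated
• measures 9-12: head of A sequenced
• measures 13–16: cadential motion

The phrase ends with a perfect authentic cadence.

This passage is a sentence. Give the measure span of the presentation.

The presentation of a sentence is the basic idea (bars 1-4) plus its repetition (mm. 5–8); the presentation is therefore mm. 1–8.

measures 1–8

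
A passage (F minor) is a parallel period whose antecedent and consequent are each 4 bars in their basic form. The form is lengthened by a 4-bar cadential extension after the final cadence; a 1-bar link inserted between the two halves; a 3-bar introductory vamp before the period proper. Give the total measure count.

16 measures

Basic parallel period: 4 + 4 = 8 bars.
8 (basic form) + 4 (cadential extension) + 1 (link) + 3 (introduction) = 16.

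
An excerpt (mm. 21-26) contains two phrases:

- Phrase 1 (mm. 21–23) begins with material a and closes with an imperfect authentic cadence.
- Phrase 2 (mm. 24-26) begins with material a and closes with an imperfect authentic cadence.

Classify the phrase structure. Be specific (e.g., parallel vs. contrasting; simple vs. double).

Both phrases have the same opening (a) and the same cadence (imperfect authentic cadence): the second is a restatement, not a consequent, so this is a repeated phrase rather than a period.

repeated phrase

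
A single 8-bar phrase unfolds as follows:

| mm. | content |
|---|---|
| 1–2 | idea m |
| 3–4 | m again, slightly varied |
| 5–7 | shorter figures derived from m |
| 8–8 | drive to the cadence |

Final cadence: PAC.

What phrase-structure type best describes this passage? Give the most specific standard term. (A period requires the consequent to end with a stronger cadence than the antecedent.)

Basic idea (mm. 1–2) + its repetition (mm. 3–4) form the presentation; fragmentation and cadence (mm. 5-8) form the continuation — the 8-bar whole is a sentence.

sentence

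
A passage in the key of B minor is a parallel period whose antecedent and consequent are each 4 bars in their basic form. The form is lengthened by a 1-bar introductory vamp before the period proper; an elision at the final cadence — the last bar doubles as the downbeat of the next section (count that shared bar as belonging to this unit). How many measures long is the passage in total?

9 measures

Basic parallel period: 4 + 4 = 8 bars.
8 (basic form) + 1 (introduction) = 9.
The elision shares a bar with the next section but does not change this unit's count.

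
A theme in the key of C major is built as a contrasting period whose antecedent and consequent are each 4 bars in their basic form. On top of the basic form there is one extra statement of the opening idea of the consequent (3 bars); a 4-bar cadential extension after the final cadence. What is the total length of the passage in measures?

15 measures

Basic contrasting period: 4 + 4 = 8 bars.
8 (basic form) + 3 (extra statement) + 4 (cadential extension) = 15.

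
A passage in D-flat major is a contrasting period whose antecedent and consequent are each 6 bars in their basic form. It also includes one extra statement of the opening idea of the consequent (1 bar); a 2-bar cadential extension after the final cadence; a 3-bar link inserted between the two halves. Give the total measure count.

Basic contrasting period: 6 + 6 = 12 bars.
12 (basic form) + 1 (extra statement) + 2 (cadential extension) + 3 (link) = 18.

18 measures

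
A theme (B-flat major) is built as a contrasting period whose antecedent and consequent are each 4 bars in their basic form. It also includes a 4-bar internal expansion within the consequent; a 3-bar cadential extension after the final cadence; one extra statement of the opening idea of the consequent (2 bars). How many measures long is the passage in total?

17 measures

Basic contrasting period: 4 + 4 = 8 bars.
8 (basic form) + 4 (internal expansion) + 3 (cadential extension) + 2 (extra statement) = 17.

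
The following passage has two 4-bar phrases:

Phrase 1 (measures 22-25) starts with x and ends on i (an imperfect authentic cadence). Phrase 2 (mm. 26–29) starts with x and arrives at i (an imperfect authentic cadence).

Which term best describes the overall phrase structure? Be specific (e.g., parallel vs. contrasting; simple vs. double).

repeated phrase

Both phrases have the same opening (x) and the same cadence (imperfect authentic cadence): the second is a restatement, not a consequent, so this is a repeated phrase rather than a period.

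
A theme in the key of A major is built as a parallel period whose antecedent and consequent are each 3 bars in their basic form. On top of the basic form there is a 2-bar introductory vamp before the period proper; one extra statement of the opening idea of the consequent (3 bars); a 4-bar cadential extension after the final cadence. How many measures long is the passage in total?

Basic parallel period: 3 + 3 = 6 bars.
6 (basic form) + 2 (introduction) + 3 (extra statement) + 4 (cadential extension) = 15.

15 measures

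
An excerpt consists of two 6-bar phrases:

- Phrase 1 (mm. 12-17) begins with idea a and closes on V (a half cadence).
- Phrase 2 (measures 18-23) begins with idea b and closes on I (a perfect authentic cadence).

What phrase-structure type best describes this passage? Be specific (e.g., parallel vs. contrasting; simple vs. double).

Phrase 1 ends with a half cadence (weaker) and phrase 2 with a perfect authentic cadence (stronger): antecedent + consequent = a period.
The two phrases open with different material (a / b), so the period is contrasting.

contrasting period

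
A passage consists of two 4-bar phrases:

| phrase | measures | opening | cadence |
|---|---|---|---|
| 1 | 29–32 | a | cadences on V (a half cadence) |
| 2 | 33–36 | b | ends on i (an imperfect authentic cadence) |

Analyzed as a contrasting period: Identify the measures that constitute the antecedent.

The antecedent is the phrase ending with the weaker cadence (half cadence, phrase 1) and the consequent the one ending more conclusively (imperfect authentic cadence, phrase 2); the antecedent is measures 29–32.

measures 29–32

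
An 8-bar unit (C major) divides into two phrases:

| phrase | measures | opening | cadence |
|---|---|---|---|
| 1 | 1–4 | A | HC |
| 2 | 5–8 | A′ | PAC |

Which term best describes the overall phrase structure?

parallel period

Phrase 1 ends with a half cadence (weaker) and phrase 2 with a perfect authentic cadence (stronger): antecedent + consequent = a period.
The two phrases open with the same material (A / A′), so the period is parallel.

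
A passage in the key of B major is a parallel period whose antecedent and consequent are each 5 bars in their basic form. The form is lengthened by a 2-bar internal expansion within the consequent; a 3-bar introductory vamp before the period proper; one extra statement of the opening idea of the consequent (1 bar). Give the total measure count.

Basic parallel period: 5 + 5 = 10 bars.
10 (basic form) + 2 (internal expansion) + 3 (introduction) + 1 (extra statement) = 16.

16 measures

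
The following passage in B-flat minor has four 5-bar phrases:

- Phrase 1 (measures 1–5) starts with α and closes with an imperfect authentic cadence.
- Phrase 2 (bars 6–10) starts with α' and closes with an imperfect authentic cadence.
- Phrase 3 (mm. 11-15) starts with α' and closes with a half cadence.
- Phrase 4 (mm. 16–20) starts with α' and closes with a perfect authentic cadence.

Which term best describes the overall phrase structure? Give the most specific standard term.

parallel double period

Four phrases in two halves: the first half (measures 1-10) ends with an imperfect authentic cadence, the second (mm. 11–20) with a perfect authentic cadence — a large antecedent–consequent pair, i.e. a double period.
Phrase 3 begins with the same material as phrase 1, making it parallel.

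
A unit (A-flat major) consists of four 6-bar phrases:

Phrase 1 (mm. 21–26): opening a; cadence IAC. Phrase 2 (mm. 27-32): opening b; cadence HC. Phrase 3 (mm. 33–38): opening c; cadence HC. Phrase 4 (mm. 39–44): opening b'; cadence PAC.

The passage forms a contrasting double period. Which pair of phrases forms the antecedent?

In a double period the first pair of phrases (ending half cadence) is the large antecedent and the second pair (ending perfect authentic cadence) is the large consequent; the antecedent is phrases 1 and 2.

phrases 1 and 2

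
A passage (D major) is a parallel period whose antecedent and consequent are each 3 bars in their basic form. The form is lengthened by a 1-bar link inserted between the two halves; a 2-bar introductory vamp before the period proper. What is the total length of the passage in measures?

Basic parallel period: 3 + 3 = 6 bars.
6 (basic form) + 1 (link) + 2 (introduction) = 9.

9 measures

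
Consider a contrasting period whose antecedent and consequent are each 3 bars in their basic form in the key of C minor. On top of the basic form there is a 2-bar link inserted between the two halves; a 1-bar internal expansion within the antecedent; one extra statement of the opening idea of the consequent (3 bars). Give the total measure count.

Basic contrasting period: 3 + 3 = 6 bars.
6 (basic form) + 2 (link) + 1 (internal expansion) + 3 (extra statement) = 12.

12 measures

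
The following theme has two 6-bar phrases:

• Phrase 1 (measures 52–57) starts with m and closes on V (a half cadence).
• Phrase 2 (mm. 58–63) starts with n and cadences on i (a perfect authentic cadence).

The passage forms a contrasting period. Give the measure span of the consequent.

measures 58–63

The phrase ending with the weaker cadence (half cadence) is the antecedent; the one ending more conclusively (perfect authentic cadence) is the consequent. The consequent is measures 58–63.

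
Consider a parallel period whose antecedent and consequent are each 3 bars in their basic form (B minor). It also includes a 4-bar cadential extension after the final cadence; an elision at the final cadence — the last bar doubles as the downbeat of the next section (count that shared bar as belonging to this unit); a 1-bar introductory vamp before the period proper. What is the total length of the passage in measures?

Basic parallel period: 3 + 3 = 6 bars.
6 (basic form) + 4 (cadential extension) + 1 (introduction) = 11.
The elision shares a bar with the next section but does not change this unit's count.

11 measures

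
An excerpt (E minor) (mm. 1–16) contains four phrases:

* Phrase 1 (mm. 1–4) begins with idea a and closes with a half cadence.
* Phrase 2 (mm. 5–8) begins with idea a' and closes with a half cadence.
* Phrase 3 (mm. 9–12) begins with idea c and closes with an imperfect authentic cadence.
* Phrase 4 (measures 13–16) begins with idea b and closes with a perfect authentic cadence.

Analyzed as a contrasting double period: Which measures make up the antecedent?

measures 1–8

In a double period the four phrases pair into a large antecedent (phrases 1–2, ending half cadence) and a large consequent (phrases 3–4, ending perfect authentic cadence). The antecedent spans mm. 1-8.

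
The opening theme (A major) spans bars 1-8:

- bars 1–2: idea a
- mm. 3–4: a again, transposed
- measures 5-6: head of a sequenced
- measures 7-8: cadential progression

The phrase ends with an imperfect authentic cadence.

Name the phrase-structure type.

Basic idea (bars 1-2) + its repetition (measures 3–4) form the presentation; fragmentation and cadence (bars 5–8) form the continuation — the 8-bar whole is a sentence.

sentence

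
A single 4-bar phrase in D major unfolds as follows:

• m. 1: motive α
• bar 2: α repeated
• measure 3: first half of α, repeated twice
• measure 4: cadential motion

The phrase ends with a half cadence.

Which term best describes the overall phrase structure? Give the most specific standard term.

Basic idea (m. 1) + its repetition (m. 2) form the presentation; fragmentation and cadence (measures 3–4) form the continuation — the 4-bar whole is a sentence.

sentence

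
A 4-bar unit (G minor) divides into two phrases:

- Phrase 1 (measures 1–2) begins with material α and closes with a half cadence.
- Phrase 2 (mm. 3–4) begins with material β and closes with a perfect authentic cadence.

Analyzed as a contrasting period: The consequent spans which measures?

The antecedent is the phrase ending with the weaker cadence (half cadence, phrase 1) and the consequent the one ending more conclusively (perfect authentic cadence, phrase 2); the consequent is bars 3–4.

measures 3–4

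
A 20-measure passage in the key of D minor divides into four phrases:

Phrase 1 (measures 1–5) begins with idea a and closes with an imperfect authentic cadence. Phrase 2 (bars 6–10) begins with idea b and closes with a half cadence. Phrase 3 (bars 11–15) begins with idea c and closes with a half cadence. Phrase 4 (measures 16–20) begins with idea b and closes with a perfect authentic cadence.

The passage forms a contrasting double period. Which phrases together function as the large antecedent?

In a double period the first pair of phrases (ending half cadence) is the large antecedent and the second pair (ending perfect authentic cadence) is the large consequent; the antecedent is phrases 1 and 2.

phrases 1 and 2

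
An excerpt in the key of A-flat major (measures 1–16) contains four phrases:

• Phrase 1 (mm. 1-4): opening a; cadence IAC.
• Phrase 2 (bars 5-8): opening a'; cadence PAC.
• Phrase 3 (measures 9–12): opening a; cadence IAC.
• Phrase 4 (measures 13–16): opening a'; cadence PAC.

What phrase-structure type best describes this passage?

repeated period

The cadence pattern IAC–PAC–IAC–PAC is weak–strong twice, and phrases 3–4 restate phrases 1–2: a period heard twice, not a double period (which would end weakly at phrase 2).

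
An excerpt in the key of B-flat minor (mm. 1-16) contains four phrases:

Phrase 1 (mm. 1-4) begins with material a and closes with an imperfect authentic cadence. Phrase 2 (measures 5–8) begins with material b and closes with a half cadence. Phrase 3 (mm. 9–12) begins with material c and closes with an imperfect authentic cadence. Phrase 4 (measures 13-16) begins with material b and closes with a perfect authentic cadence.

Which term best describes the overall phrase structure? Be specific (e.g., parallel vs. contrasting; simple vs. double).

Four phrases in two halves: the first half (measures 1-8) ends with a half cadence, the second (mm. 9–16) with a perfect authentic cadence — a large antecedent–consequent pair, i.e. a double period.
Phrase 3 begins with different material from phrase 1, making it contrasting.

contrasting double period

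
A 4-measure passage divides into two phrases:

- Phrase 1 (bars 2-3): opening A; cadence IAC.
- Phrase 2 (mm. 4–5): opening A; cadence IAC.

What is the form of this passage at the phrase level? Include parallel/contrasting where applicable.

repeated phrase

Both phrases have the same opening (A) and the same cadence (imperfect authentic cadence): the second is a restatement, not a consequent, so this is a repeated phrase rather than a period.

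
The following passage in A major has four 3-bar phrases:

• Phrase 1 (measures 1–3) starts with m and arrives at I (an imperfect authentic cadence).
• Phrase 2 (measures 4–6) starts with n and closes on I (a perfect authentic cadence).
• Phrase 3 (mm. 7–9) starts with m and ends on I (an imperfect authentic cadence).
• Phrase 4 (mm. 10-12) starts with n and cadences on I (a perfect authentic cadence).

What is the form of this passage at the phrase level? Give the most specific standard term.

The cadence pattern IAC–PAC–IAC–PAC is weak–strong twice, and phrases 3–4 restate phrases 1–2: a period heard twice, not a double period (which would end weakly at phrase 2).

repeated period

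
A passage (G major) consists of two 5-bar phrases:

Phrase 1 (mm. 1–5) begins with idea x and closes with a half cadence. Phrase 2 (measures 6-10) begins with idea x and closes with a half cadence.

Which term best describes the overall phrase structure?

Both phrases have the same opening (x) and the same cadence (half cadence): the second is a restatement, not a consequent, so this is a repeated phrase rather than a period.

repeated phrase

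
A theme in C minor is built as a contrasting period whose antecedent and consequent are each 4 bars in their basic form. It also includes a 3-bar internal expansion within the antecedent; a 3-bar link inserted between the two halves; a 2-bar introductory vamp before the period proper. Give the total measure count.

Basic contrasting period: 4 + 4 = 8 bars.
8 (basic form) + 3 (internal expansion) + 3 (link) + 2 (introduction) = 16.

16 measures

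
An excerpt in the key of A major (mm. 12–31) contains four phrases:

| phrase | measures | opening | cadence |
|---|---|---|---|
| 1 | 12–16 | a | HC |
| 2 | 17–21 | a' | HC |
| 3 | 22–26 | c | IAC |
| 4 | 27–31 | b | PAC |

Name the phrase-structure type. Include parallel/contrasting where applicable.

Four phrases in two halves: the first half (bars 12-21) ends with a half cadence, the second (mm. 22-31) with a perfect authentic cadence — a large antecedent–consequent pair, i.e. a double period.
Phrase 3 begins with different material from phrase 1, making it contrasting.

contrasting double period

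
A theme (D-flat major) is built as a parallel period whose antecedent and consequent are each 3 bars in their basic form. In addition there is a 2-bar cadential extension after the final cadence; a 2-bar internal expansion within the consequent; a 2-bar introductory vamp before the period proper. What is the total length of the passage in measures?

12 measures

Basic parallel period: 3 + 3 = 6 bars.
6 (basic form) + 2 (cadential extension) + 2 (internal expansion) + 2 (introduction) = 12.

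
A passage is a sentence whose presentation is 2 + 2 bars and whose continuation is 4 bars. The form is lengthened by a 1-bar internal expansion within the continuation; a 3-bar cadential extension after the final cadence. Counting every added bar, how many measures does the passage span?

12 measures

Basic sentence: 2 + 2 + 4 = 8 bars.
8 (basic form) + 1 (internal expansion) + 3 (cadential extension) = 12.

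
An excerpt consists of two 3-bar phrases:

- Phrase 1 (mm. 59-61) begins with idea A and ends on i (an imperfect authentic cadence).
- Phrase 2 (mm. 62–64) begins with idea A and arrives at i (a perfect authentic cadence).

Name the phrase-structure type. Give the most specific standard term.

parallel period

Phrase 1 ends with an imperfect authentic cadence (weaker) and phrase 2 with a perfect authentic cadence (stronger): antecedent + consequent = a period.
The two phrases open with the same material (A / A), so the period is parallel.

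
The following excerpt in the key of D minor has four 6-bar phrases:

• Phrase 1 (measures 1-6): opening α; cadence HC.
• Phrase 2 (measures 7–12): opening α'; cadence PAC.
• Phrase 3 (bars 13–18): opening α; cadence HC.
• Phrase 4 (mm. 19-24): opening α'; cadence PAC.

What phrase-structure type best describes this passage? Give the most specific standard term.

repeated period

The cadence pattern HC–PAC–HC–PAC is weak–strong twice, and phrases 3–4 restate phrases 1–2: a period heard twice, not a double period (which would end weakly at phrase 2).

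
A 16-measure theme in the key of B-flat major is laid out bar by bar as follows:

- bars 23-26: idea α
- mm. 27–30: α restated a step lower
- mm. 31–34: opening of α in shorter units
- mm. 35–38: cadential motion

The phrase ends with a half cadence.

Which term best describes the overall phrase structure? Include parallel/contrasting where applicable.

Basic idea (bars 23–26) + its repetition (mm. 27-30) form the presentation; fragmentation and cadence (mm. 31–38) form the continuation — the 16-bar whole is a sentence.

sentence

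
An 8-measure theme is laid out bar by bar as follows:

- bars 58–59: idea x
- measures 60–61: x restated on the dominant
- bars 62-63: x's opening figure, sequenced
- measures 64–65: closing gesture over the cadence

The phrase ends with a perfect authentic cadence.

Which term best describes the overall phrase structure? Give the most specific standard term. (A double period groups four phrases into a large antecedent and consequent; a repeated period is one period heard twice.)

sentence

Basic idea (mm. 58–59) + its repetition (bars 60-61) form the presentation; fragmentation and cadence (mm. 62–65) form the continuation — the 8-bar whole is a sentence.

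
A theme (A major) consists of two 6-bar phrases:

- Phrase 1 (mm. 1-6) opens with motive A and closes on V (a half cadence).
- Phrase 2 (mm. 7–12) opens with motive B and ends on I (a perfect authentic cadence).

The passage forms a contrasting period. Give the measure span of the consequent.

The phrase ending with the weaker cadence (half cadence) is the antecedent; the one ending more conclusively (perfect authentic cadence) is the consequent. The consequent is measures 7–12.

measures 7–12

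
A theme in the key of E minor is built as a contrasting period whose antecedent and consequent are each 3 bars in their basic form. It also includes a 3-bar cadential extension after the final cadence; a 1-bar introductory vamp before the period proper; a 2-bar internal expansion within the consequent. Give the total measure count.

Basic contrasting period: 3 + 3 = 6 bars.
6 (basic form) + 3 (cadential extension) + 1 (introduction) + 2 (internal expansion) = 12.

12 measures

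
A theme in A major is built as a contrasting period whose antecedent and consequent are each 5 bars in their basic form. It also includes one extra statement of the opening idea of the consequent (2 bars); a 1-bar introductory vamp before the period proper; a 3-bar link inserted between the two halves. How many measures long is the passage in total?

Basic contrasting period: 5 + 5 = 10 bars.
10 (basic form) + 2 (extra statement) + 1 (introduction) + 3 (link) = 16.

16 measures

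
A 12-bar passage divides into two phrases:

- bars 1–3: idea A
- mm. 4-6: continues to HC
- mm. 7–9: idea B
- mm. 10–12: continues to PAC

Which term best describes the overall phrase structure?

Phrase 1 ends with a half cadence (weaker) and phrase 2 with a perfect authentic cadence (stronger): antecedent + consequent = a period.
The two phrases open with different material (A / B), so the period is contrasting.

contrasting period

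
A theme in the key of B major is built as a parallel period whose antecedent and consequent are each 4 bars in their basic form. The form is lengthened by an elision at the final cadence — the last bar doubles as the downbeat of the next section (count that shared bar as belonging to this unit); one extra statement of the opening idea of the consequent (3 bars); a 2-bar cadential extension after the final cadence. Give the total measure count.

13 measures

Basic parallel period: 4 + 4 = 8 bars.
8 (basic form) + 3 (extra statement) + 2 (cadential extension) = 13.
The elision shares a bar with the next section but does not change this unit's count.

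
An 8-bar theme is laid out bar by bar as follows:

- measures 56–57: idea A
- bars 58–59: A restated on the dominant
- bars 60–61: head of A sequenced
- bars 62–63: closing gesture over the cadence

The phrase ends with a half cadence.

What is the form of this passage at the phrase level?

Basic idea (mm. 56–57) + its repetition (mm. 58–59) form the presentation; fragmentation and cadence (bars 60-63) form the continuation — the 8-bar whole is a sentence.

sentence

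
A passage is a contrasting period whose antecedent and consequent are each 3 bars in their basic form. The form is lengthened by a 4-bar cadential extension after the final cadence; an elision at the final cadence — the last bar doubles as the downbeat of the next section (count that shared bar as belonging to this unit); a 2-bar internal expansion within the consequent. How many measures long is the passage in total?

12 measures

Basic contrasting period: 3 + 3 = 6 bars.
6 (basic form) + 4 (cadential extension) + 2 (internal expansion) = 12.
The elision shares a bar with the next section but does not change this unit's count.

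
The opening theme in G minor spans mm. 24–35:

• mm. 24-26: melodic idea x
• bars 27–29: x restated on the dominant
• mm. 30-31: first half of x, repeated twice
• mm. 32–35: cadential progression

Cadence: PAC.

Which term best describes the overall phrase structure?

Basic idea (mm. 24-26) + its repetition (mm. 27-29) form the presentation; fragmentation and cadence (mm. 30-35) form the continuation — the 12-bar whole is a sentence.

sentence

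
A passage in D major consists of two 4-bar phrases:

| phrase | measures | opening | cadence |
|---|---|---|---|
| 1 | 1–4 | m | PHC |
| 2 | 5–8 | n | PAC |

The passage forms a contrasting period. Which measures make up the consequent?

measures 5–8

The phrase ending with the weaker cadence (Phrygian half cadence) is the antecedent; the one ending more conclusively (perfect authentic cadence) is the consequent. The consequent is measures 5–8.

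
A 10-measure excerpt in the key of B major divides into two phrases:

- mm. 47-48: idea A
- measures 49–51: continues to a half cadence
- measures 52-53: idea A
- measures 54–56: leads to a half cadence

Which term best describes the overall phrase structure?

Both phrases have the same opening (A) and the same cadence (half cadence): the second is a restatement, not a consequent, so this is a repeated phrase rather than a period.

repeated phrase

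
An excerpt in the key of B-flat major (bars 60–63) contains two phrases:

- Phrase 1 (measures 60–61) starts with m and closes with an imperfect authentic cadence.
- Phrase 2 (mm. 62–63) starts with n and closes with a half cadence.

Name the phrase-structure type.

The second phrase closes with a half cadence, which is not stronger than the first phrase's imperfect authentic cadence; without a weak→strong cadential pair there is no antecedent–consequent relationship, so this is a phrase group rather than a period.

phrase group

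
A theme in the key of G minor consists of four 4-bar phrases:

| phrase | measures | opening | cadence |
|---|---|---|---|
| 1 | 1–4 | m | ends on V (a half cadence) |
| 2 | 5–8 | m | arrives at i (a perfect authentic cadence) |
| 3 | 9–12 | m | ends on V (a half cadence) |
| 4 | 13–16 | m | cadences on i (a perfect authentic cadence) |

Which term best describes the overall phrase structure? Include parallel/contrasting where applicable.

repeated period

The cadence pattern HC–PAC–HC–PAC is weak–strong twice, and phrases 3–4 restate phrases 1–2: a period heard twice, not a double period (which would end weakly at phrase 2).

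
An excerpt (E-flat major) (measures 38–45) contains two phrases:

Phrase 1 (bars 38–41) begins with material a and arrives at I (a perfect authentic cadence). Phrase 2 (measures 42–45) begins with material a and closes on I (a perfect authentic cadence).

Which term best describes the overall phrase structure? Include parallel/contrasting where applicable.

repeated phrase

Both phrases have the same opening (a) and the same cadence (perfect authentic cadence): the second is a restatement, not a consequent, so this is a repeated phrase rather than a period.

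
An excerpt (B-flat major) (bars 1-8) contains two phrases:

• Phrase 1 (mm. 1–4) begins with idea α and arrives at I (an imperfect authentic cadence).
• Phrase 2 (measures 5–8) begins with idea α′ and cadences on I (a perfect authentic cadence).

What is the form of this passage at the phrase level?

parallel period

Phrase 1 ends with an imperfect authentic cadence (weaker) and phrase 2 with a perfect authentic cadence (stronger): antecedent + consequent = a period.
The two phrases open with the same material (α / α′), so the period is parallel.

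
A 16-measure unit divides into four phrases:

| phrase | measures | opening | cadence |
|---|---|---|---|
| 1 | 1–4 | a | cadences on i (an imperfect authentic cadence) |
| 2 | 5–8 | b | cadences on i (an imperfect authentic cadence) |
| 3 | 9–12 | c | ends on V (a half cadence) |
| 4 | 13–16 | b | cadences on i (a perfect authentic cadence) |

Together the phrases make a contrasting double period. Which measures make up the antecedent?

In a double period the first pair of phrases (ending imperfect authentic cadence) is the large antecedent and the second pair (ending perfect authentic cadence) is the large consequent; the antecedent is measures 1–8.

measures 1–8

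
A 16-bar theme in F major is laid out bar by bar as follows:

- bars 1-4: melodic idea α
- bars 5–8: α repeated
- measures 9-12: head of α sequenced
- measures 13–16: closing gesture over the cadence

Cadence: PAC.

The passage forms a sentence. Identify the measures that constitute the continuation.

measures 9–16

After the presentation (mm. 1–8), the continuation covers the fragmentation through the cadence: mm. 9-16.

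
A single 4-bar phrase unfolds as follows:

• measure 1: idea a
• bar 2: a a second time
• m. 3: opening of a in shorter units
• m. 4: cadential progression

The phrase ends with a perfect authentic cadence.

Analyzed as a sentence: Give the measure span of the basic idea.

The presentation of a sentence is the basic idea (measure 1) plus its repetition (m. 2); the basic idea is therefore m. 1.

measures 1–1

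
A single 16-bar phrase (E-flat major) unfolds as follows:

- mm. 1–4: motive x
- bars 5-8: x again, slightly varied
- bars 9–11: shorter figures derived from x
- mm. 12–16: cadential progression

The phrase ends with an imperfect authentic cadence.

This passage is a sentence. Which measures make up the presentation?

The presentation of a sentence is the basic idea (bars 1–4) plus its repetition (bars 5–8); the presentation is therefore mm. 1-8.

measures 1–8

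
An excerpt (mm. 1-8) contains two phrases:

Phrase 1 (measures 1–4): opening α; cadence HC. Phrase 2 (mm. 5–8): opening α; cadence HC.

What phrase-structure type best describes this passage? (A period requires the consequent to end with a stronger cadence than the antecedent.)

Both phrases have the same opening (α) and the same cadence (half cadence): the second is a restatement, not a consequent, so this is a repeated phrase rather than a period.

repeated phrase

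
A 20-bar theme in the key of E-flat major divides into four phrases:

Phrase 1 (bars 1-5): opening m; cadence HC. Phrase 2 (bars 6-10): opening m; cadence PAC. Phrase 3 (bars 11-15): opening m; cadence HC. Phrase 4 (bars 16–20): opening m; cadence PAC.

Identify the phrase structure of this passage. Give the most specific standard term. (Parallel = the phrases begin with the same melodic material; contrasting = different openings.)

The cadence pattern HC–PAC–HC–PAC is weak–strong twice, and phrases 3–4 restate phrases 1–2: a period heard twice, not a double period (which would end weakly at phrase 2).

repeated period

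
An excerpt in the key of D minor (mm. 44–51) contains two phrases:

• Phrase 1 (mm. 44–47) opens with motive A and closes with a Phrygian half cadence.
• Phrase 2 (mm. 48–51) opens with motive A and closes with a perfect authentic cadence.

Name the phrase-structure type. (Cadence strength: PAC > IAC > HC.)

parallel period

Phrase 1 ends with a Phrygian half cadence (weaker) and phrase 2 with a perfect authentic cadence (stronger): antecedent + consequent = a period.
The two phrases open with the same material (A / A), so the period is parallel.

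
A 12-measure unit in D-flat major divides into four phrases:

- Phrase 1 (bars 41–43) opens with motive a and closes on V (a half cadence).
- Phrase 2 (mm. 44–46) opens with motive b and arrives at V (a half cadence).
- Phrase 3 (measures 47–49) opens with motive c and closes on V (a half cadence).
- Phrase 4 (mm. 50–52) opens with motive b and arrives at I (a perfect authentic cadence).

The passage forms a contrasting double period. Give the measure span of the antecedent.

In a double period the first pair of phrases (ending half cadence) is the large antecedent and the second pair (ending perfect authentic cadence) is the large consequent; the antecedent is measures 41–46.

measures 41–46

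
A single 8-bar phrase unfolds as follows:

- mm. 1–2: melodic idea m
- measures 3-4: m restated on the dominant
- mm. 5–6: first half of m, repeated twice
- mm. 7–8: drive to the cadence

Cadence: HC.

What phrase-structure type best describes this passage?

sentence

Basic idea (mm. 1–2) + its repetition (mm. 3–4) form the presentation; fragmentation and cadence (mm. 5–8) form the continuation — the 8-bar whole is a sentence.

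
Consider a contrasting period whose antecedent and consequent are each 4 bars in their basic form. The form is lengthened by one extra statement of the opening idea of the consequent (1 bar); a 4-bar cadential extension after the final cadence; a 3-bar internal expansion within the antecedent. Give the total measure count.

16 measures

Basic contrasting period: 4 + 4 = 8 bars.
8 (basic form) + 1 (extra statement) + 4 (cadential extension) + 3 (internal expansion) = 16.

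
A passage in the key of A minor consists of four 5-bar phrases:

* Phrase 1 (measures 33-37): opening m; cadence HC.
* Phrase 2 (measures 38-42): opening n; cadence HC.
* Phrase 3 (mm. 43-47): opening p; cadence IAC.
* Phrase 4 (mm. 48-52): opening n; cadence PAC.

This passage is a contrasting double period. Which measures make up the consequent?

measures 43–52

In a double period the four phrases pair into a large antecedent (phrases 1–2, ending half cadence) and a large consequent (phrases 3–4, ending perfect authentic cadence). The consequent spans mm. 43–52.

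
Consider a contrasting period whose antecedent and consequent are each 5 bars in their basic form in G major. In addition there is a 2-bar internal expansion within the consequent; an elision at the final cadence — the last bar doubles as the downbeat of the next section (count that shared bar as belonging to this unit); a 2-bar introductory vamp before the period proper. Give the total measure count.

14 measures

Basic contrasting period: 5 + 5 = 10 bars.
10 (basic form) + 2 (internal expansion) + 2 (introduction) = 14.
The elision shares a bar with the next section but does not change this unit's count.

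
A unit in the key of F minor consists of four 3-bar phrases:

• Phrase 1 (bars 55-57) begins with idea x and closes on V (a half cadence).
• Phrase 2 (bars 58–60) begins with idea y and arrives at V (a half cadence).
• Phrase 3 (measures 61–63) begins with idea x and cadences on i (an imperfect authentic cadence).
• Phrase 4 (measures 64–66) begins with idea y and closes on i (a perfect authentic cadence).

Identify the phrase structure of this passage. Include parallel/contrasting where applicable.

parallel double period

Four phrases in two halves: the first half (mm. 55–60) ends with a half cadence, the second (bars 61–66) with a perfect authentic cadence — a large antecedent–consequent pair, i.e. a double period.
Phrase 3 begins with the same material as phrase 1, making it parallel.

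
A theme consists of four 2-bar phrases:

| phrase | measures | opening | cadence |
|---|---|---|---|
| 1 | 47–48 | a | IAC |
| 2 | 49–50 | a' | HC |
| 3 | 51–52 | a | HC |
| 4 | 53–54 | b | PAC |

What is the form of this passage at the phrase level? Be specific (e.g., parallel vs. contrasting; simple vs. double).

Four phrases in two halves: the first half (bars 47-50) ends with a half cadence, the second (mm. 51–54) with a perfect authentic cadence — a large antecedent–consequent pair, i.e. a double period.
Phrase 3 begins with the same material as phrase 1, making it parallel.

parallel double period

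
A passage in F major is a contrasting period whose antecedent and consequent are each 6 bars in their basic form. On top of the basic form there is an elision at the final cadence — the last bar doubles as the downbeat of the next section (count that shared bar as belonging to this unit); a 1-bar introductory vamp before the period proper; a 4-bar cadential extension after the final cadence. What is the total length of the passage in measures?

Basic contrasting period: 6 + 6 = 12 bars.
12 (basic form) + 1 (introduction) + 4 (cadential extension) = 17.
The elision shares a bar with the next section but does not change this unit's count.

17 measures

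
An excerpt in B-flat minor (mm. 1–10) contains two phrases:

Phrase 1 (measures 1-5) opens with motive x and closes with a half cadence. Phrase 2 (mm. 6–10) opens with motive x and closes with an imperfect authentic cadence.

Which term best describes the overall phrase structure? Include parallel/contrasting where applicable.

Phrase 1 ends with a half cadence (weaker) and phrase 2 with an imperfect authentic cadence (stronger): antecedent + consequent = a period.
The two phrases open with the same material (x / x), so the period is parallel.

parallel period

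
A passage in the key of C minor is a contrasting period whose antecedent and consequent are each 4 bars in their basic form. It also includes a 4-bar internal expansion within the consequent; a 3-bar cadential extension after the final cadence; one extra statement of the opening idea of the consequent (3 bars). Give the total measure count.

Basic contrasting period: 4 + 4 = 8 bars.
8 (basic form) + 4 (internal expansion) + 3 (cadential extension) + 3 (extra statement) = 18.

18 measures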